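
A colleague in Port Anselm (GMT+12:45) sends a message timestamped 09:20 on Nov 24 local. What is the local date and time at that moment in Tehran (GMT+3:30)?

In UTC: 09:20 − 12:45 = 20:35 on Nov 23.
Tehran is UTC+3:30: 20:35 + 3:30 = 00:05 on Nov 24.

00:05 on Nov 24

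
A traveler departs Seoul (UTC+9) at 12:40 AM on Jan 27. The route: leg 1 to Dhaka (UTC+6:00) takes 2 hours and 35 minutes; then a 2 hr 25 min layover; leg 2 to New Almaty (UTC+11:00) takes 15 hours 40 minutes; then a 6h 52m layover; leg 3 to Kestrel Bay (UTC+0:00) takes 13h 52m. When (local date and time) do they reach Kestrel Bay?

9:04 AM on January 28

Convert departure to UTC: 12:40 AM − 9:00 = 3:40 PM UTC on Jan 26.
Add 2 hours and 35 minutes leg 1 → 6:15 PM UTC.
Add 2 hours 25 minutes layover in Dhaka → 8:40 PM UTC.
Add 15 hours 40 minutes leg 2 → 12:20 PM UTC (Jan 27).
Add 6 hours and 52 minutes layover in New Almaty → 7:12 PM UTC.
Add 13 hours 52 minutes leg 3 → 9:04 AM UTC (Jan 28).
Kestrel Bay is UTC+0, so local arrival is the same: 9:04 AM on Jan 28.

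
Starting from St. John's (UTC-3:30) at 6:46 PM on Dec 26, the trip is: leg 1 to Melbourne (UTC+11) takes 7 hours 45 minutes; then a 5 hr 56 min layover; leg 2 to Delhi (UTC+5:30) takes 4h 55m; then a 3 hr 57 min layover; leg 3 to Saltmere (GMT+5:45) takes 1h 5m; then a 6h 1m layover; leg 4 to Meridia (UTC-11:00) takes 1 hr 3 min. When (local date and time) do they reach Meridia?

Convert departure to UTC: 6:46 PM + 3:30 = 10:16 PM UTC on Dec 26.
Add 7 hours and 45 minutes leg 1 → 6:01 AM UTC (Dec 27).
Add 5 hours 56 minutes layover in Melbourne → 11:57 AM UTC.
Add 4 hours and 55 minutes leg 2 → 4:52 PM UTC.
Add 3 hours 57 minutes layover in Delhi → 8:49 PM UTC.
Add 1 hour and 5 minutes leg 3 → 9:54 PM UTC.
Add 6 hours and 1 minute layover in Saltmere → 3:55 AM UTC (Dec 28).
Add 1 hour and 3 minutes leg 4 → 4:58 AM UTC.
Meridia is UTC−11:00, so local arrival = 4:58 AM − 11:00 = 5:58 PM on Dec 27.

5:58 PM on Dec 27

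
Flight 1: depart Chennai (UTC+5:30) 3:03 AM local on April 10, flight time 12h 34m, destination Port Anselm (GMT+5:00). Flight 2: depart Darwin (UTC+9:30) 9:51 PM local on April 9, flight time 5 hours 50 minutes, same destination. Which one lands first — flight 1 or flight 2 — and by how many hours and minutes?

the second, by 15 hours 56 minutes

Flight 1 in UTC: 3:03 AM − 5:30 = 9:33 PM on Apr 9.
+12 hours and 34 minutes → arrive 10:07 AM UTC on Apr 10.
Flight 2 in UTC: 9:51 PM − 9:30 = 12:21 PM on Apr 9.
+5 hours and 50 minutes → arrive 6:11 PM UTC on Apr 9.
Flight 2 lands earlier by 15 hours 56 minutes.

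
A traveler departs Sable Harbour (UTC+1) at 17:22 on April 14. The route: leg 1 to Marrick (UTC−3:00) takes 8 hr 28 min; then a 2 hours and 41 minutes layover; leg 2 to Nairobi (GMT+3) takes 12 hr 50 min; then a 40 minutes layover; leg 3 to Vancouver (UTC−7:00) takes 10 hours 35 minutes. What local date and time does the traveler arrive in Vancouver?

20:36 on Apr 15

Convert departure to UTC: 17:22 − 1:00 = 16:22 UTC on Apr 14.
Add 8 hours and 28 minutes leg 1 → 00:50 UTC (Apr 15).
Add 2 hours 41 minutes layover in Marrick → 03:31 UTC.
Add 12 hours 50 minutes leg 2 → 16:21 UTC.
Add 40 minutes layover in Nairobi → 17:01 UTC.
Add 10 hours and 35 minutes leg 3 → 03:36 UTC (Apr 16).
Vancouver is UTC−7:00, so local arrival = 03:36 − 7:00 = 20:36 on Apr 15.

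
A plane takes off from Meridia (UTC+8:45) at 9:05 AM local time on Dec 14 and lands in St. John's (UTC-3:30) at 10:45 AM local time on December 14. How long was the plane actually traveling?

13 hours 55 minutes

Departure in UTC: 9:05 AM − 8:45 = 12:20 AM on Dec 14.
Arrival in UTC: 10:45 AM + 3:30 = 2:15 PM on Dec 14.
Elapsed = 2:15 PM − 12:20 AM = 13 hours 55 minutes.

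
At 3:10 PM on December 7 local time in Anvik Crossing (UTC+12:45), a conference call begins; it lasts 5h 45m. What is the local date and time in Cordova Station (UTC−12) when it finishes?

Convert start to UTC: 3:10 PM − 12:45 = 2:25 AM UTC on Dec 7.
Add 5 hours and 45 minutes duration → 8:10 AM UTC.
Cordova Station is UTC−12:00, so local end time = 8:10 AM − 12:00 = 8:10 PM on Dec 6.

8:10 PM on December 6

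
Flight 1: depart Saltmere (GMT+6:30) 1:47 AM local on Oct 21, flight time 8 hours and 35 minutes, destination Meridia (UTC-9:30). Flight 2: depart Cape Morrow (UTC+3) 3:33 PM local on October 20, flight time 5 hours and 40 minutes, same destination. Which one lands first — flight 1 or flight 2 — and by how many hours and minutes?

the second, by 9 hours 39 minutes

Flight 1 in UTC: 1:47 AM − 6:30 = 7:17 PM on Oct 20.
+8 hours and 35 minutes → arrive 3:52 AM UTC on Oct 21.
Flight 2 in UTC: 3:33 PM − 3:00 = 12:33 PM on Oct 20.
+5 hours 40 minutes → arrive 6:13 PM UTC on Oct 20.
Flight 2 lands earlier by 9 hours 39 minutes.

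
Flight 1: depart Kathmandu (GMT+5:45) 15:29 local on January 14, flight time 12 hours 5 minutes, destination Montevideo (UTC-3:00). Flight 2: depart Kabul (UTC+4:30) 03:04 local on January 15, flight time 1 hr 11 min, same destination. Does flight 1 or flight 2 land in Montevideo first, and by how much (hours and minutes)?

the first, by 1 hour 56 minutes

Flight 1 in UTC: 15:29 − 5:45 = 09:44 on Jan 14.
+12 hours and 5 minutes → arrive 21:49 UTC on Jan 14.
Flight 2 in UTC: 03:04 − 4:30 = 22:34 on Jan 14.
+1 hour 11 minutes → arrive 23:45 UTC on Jan 14.
Flight 1 lands earlier by 1 hour 56 minutes.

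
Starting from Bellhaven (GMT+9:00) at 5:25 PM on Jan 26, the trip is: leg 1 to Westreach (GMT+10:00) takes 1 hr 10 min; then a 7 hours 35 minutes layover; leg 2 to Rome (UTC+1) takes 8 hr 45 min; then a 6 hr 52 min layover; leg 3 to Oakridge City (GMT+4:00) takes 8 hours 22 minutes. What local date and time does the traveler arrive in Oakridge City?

Convert departure to UTC: 5:25 PM − 9:00 = 8:25 AM UTC on Jan 26.
Add 1 hour 10 minutes leg 1 → 9:35 AM UTC.
Add 7 hours and 35 minutes layover in Westreach → 5:10 PM UTC.
Add 8 hours and 45 minutes leg 2 → 1:55 AM UTC (Jan 27).
Add 6 hours and 52 minutes layover in Rome → 8:47 AM UTC.
Add 8 hours and 22 minutes leg 3 → 5:09 PM UTC.
Oakridge City is UTC+4:00, so local arrival = 5:09 PM + 4:00 = 9:09 PM on Jan 27.

9:09 PM on January 27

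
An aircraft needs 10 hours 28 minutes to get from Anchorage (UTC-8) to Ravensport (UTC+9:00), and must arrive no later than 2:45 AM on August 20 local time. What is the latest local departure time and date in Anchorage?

Target arrival in UTC: 2:45 AM − 9:00 = 5:45 PM on Aug 19.
Subtract 10 hours and 28 minutes → departure 7:17 AM UTC on Aug 19.
Anchorage is UTC−8:00: 7:17 AM − 8:00 = 11:17 PM on Aug 18.

11:17 PM on Aug 18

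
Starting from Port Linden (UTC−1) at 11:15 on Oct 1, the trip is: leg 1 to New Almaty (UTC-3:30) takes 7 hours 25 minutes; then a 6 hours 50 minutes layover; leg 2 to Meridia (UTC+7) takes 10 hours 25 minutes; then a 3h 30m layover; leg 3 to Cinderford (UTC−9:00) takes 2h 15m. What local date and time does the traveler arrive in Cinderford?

09:40 on October 2

Convert departure to UTC: 11:15 + 1:00 = 12:15 UTC on Oct 1.
Add 7 hours and 25 minutes leg 1 → 19:40 UTC.
Add 6 hours 50 minutes layover in New Almaty → 02:30 UTC (Oct 2).
Add 10 hours 25 minutes leg 2 → 12:55 UTC.
Add 3 hours and 30 minutes layover in Meridia → 16:25 UTC.
Add 2 hours and 15 minutes leg 3 → 18:40 UTC.
Cinderford is UTC−9:00, so local arrival = 18:40 − 9:00 = 09:40 on Oct 2.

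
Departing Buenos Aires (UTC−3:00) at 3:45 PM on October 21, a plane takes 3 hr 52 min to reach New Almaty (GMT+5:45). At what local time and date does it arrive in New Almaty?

New Almaty is 8:45 ahead of Buenos Aires.
After 3 hours and 52 minutes it is 7:37 PM in Buenos Aires.
Shift by the zone difference: 7:37 PM + 8:45 = 4:22 AM on Oct 22 in New Almaty.

4:22 AM on October 22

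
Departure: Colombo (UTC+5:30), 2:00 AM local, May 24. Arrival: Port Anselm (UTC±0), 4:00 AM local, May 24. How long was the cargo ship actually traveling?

Departure in UTC: 2:00 AM − 5:30 = 8:30 PM on May 23.
Arrival is already UTC: 4:00 AM on May 24.
Elapsed = 4:00 AM − 8:30 PM (+1 day) = 7 hours 30 minutes.

7 hours 30 minutes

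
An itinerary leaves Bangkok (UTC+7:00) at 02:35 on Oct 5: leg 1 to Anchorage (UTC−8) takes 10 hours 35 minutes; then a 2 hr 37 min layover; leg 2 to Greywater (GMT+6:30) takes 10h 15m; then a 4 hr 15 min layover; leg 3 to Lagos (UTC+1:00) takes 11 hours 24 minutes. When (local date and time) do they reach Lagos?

11:41 on October 6

Convert departure to UTC: 02:35 − 7:00 = 19:35 UTC on Oct 4.
Add 10 hours 35 minutes leg 1 → 06:10 UTC (Oct 5).
Add 2 hours 37 minutes layover in Anchorage → 08:47 UTC.
Add 10 hours 15 minutes leg 2 → 19:02 UTC.
Add 4 hours 15 minutes layover in Greywater → 23:17 UTC.
Add 11 hours 24 minutes leg 3 → 10:41 UTC (Oct 6).
Lagos is UTC+1:00, so local arrival = 10:41 + 1:00 = 11:41 on Oct 6.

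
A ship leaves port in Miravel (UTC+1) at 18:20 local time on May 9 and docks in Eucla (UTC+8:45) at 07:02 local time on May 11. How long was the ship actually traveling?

28 hours 57 minutes

Departure in UTC: 18:20 − 1:00 = 17:20 on May 9.
Arrival in UTC: 07:02 − 8:45 = 22:17 on May 10.
Elapsed = 22:17 − 17:20 (+1 day) = 28 hours 57 minutes.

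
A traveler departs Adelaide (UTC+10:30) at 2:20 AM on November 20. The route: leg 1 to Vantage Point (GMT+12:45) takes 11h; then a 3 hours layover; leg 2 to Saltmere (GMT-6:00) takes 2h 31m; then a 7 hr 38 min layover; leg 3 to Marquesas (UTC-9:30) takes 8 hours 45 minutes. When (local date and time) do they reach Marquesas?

Convert departure to UTC: 2:20 AM − 10:30 = 3:50 PM UTC on Nov 19.
Add 11 hours leg 1 → 2:50 AM UTC (Nov 20).
Add 3 hours layover in Vantage Point → 5:50 AM UTC.
Add 2 hours and 31 minutes leg 2 → 8:21 AM UTC.
Add 7 hours and 38 minutes layover in Saltmere → 3:59 PM UTC.
Add 8 hours and 45 minutes leg 3 → 12:44 AM UTC (Nov 21).
Marquesas is UTC−9:30, so local arrival = 12:44 AM − 9:30 = 3:14 PM on Nov 20.

3:14 PM on November 20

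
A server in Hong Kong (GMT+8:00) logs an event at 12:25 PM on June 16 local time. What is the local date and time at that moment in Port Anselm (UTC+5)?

9:25 AM on June 16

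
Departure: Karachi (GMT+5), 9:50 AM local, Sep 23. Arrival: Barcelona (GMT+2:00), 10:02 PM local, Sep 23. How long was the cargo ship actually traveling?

Barcelona is 3:00 behind Karachi.
Clock-face elapsed time (ignoring zones) is 12 hours 12 minutes.
Actual elapsed = 12 hours 12 minutes + 3:00 = 15 hours 12 minutes.

15 hours 12 minutes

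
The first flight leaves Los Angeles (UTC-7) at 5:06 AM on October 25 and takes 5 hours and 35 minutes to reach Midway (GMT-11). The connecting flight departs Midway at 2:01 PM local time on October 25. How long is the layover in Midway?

Convert departure to UTC: 5:06 AM + 7:00 = 12:06 PM UTC on Oct 25.
Add 5 hours 35 minutes flight time → 5:41 PM UTC.
Midway is UTC−11:00, so local arrival = 5:41 PM − 11:00 = 6:41 AM on Oct 25.
Layover = 2:01 PM − 6:41 AM = 7 hours 20 minutes.

7 hours 20 minutes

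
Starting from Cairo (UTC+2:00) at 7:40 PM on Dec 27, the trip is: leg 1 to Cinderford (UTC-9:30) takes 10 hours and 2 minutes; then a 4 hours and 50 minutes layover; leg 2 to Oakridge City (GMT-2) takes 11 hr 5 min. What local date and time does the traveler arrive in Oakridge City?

Convert departure to UTC: 7:40 PM − 2:00 = 5:40 PM UTC on Dec 27.
Add 10 hours 2 minutes leg 1 → 3:42 AM UTC (Dec 28).
Add 4 hours and 50 minutes layover in Cinderford → 8:32 AM UTC.
Add 11 hours and 5 minutes leg 2 → 7:37 PM UTC.
Oakridge City is UTC−2:00, so local arrival = 7:37 PM − 2:00 = 5:37 PM on Dec 28.

5:37 PM on December 28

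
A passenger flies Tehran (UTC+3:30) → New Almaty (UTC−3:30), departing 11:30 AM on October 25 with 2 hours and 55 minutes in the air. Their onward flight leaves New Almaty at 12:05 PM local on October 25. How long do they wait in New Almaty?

4 hours 40 minutes

Convert departure to UTC: 11:30 AM − 3:30 = 8:00 AM UTC on Oct 25.
Add 2 hours and 55 minutes flight time → 10:55 AM UTC.
New Almaty is UTC−3:30, so local arrival = 10:55 AM − 3:30 = 7:25 AM on Oct 25.
Layover = 12:05 PM − 7:25 AM = 4 hours 40 minutes.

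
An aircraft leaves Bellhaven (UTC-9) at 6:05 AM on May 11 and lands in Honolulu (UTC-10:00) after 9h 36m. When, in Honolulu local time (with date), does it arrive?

2:41 PM on May 11

Convert departure to UTC: 6:05 AM + 9:00 = 3:05 PM UTC on May 11.
Add 9 hours 36 minutes travel time → 12:41 AM UTC (May 12).
Honolulu is UTC−10:00, so local arrival = 12:41 AM − 10:00 = 2:41 PM on May 11.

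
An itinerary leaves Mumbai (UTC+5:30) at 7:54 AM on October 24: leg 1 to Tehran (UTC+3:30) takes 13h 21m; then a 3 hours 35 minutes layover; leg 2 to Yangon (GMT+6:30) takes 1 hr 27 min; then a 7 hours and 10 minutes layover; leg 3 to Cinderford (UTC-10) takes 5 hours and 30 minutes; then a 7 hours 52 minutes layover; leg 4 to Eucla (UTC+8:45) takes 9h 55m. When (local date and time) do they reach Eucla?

Convert departure to UTC: 7:54 AM − 5:30 = 2:24 AM UTC on Oct 24.
Add 13 hours 21 minutes leg 1 → 3:45 PM UTC.
Add 3 hours and 35 minutes layover in Tehran → 7:20 PM UTC.
Add 1 hour 27 minutes leg 2 → 8:47 PM UTC.
Add 7 hours 10 minutes layover in Yangon → 3:57 AM UTC (Oct 25).
Add 5 hours and 30 minutes leg 3 → 9:27 AM UTC.
Add 7 hours 52 minutes layover in Cinderford → 5:19 PM UTC.
Add 9 hours 55 minutes leg 4 → 3:14 AM UTC (Oct 26).
Eucla is UTC+8:45, so local arrival = 3:14 AM + 8:45 = 11:59 AM on Oct 26.

11:59 AM on Oct 26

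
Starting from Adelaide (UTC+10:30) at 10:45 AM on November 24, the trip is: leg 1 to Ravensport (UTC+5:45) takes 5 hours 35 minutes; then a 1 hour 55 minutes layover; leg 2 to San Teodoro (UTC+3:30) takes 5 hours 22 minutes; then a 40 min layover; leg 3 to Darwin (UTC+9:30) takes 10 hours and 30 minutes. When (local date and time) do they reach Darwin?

9:47 AM on November 25

Convert departure to UTC: 10:45 AM − 10:30 = 12:15 AM UTC on Nov 24.
Add 5 hours and 35 minutes leg 1 → 5:50 AM UTC.
Add 1 hour 55 minutes layover in Ravensport → 7:45 AM UTC.
Add 5 hours 22 minutes leg 2 → 1:07 PM UTC.
Add 40 minutes layover in San Teodoro → 1:47 PM UTC.
Add 10 hours 30 minutes leg 3 → 12:17 AM UTC (Nov 25).
Darwin is UTC+9:30, so local arrival = 12:17 AM + 9:30 = 9:47 AM on Nov 25.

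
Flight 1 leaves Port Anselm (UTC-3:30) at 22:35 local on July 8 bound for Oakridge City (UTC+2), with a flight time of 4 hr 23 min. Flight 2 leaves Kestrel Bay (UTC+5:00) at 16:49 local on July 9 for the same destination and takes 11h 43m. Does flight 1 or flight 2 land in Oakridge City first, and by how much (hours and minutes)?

the first, by 17 hours 4 minutes

Flight 1 in UTC: 22:35 + 3:30 = 02:05 on Jul 9.
+4 hours and 23 minutes → arrive 06:28 UTC on Jul 9.
Flight 2 in UTC: 16:49 − 5:00 = 11:49 on Jul 9.
+11 hours 43 minutes → arrive 23:32 UTC on Jul 9.
Flight 1 lands earlier by 17 hours 4 minutes.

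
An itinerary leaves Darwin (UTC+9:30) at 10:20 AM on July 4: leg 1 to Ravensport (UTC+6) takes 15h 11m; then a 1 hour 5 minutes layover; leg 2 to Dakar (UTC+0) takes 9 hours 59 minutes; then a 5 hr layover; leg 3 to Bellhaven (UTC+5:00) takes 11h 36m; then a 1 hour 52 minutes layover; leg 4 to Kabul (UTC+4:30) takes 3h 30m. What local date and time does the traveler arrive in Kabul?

5:33 AM on July 6

Convert departure to UTC: 10:20 AM − 9:30 = 12:50 AM UTC on Jul 4.
Add 15 hours and 11 minutes leg 1 → 4:01 PM UTC.
Add 1 hour and 5 minutes layover in Ravensport → 5:06 PM UTC.
Add 9 hours 59 minutes leg 2 → 3:05 AM UTC (Jul 5).
Add 5 hours layover in Dakar → 8:05 AM UTC.
Add 11 hours and 36 minutes leg 3 → 7:41 PM UTC.
Add 1 hour 52 minutes layover in Bellhaven → 9:33 PM UTC.
Add 3 hours and 30 minutes leg 4 → 1:03 AM UTC (Jul 6).
Kabul is UTC+4:30, so local arrival = 1:03 AM + 4:30 = 5:33 AM on Jul 6.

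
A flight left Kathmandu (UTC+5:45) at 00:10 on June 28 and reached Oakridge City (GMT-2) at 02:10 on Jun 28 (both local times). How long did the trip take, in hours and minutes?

Oakridge City is 7:45 behind Kathmandu.
Clock-face elapsed time (ignoring zones) is 2 hours.
Actual elapsed = 2 hours + 7:45 = 9 hours 45 minutes.

9 hours 45 minutes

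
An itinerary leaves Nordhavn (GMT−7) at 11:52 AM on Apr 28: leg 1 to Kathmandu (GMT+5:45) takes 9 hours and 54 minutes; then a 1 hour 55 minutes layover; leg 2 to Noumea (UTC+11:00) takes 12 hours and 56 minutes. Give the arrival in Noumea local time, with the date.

6:37 AM on April 30

Convert departure to UTC: 11:52 AM + 7:00 = 6:52 PM UTC on Apr 28.
Add 9 hours 54 minutes leg 1 → 4:46 AM UTC (Apr 29).
Add 1 hour and 55 minutes layover in Kathmandu → 6:41 AM UTC.
Add 12 hours 56 minutes leg 2 → 7:37 PM UTC.
Noumea is UTC+11:00, so local arrival = 7:37 PM + 11:00 = 6:37 AM on Apr 30.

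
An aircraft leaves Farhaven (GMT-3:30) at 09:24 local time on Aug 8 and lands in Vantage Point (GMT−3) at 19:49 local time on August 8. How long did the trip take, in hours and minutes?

9 hours 55 minutes

Vantage Point is 0:30 ahead of Farhaven.
Clock-face elapsed time (ignoring zones) is 10 hours 25 minutes.
Actual elapsed = 10 hours 25 minutes − 0:30 = 9 hours 55 minutes.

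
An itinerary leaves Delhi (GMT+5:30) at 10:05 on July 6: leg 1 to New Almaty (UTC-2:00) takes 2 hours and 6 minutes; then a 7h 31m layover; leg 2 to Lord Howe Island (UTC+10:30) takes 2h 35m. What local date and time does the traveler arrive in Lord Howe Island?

Convert departure to UTC: 10:05 − 5:30 = 04:35 UTC on Jul 6.
Add 2 hours 6 minutes leg 1 → 06:41 UTC.
Add 7 hours 31 minutes layover in New Almaty → 14:12 UTC.
Add 2 hours and 35 minutes leg 2 → 16:47 UTC.
Lord Howe Island is UTC+10:30, so local arrival = 16:47 + 10:30 = 03:17 on Jul 7.

03:17 on July 7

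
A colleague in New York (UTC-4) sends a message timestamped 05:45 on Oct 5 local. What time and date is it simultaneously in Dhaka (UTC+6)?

In UTC: 05:45 + 4:00 = 09:45 on Oct 5.
Dhaka is UTC+6:00: 09:45 + 6:00 = 15:45 on Oct 5.

15:45 on Oct 5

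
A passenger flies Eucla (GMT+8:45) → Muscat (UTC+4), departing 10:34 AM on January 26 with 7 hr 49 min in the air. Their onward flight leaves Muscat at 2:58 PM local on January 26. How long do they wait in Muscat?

Convert departure to UTC: 10:34 AM − 8:45 = 1:49 AM UTC on Jan 26.
Add 7 hours and 49 minutes flight time → 9:38 AM UTC.
Muscat is UTC+4:00, so local arrival = 9:38 AM + 4:00 = 1:38 PM on Jan 26.
Layover = 2:58 PM − 1:38 PM = 1 hour 20 minutes.

1 hour 20 minutes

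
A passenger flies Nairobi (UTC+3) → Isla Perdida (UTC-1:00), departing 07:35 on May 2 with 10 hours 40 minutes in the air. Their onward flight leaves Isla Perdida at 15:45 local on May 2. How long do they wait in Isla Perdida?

1 hour 30 minutes

Convert departure to UTC: 07:35 − 3:00 = 04:35 UTC on May 2.
Add 10 hours 40 minutes flight time → 15:15 UTC.
Isla Perdida is UTC−1:00, so local arrival = 15:15 − 1:00 = 14:15 on May 2.
Layover = 15:45 − 14:15 = 1 hour 30 minutes.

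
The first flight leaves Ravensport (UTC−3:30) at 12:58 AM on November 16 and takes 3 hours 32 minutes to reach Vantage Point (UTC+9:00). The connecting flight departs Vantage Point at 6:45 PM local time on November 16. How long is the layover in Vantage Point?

Convert departure to UTC: 12:58 AM + 3:30 = 4:28 AM UTC on Nov 16.
Add 3 hours 32 minutes flight time → 8:00 AM UTC.
Vantage Point is UTC+9:00, so local arrival = 8:00 AM + 9:00 = 5:00 PM on Nov 16.
Layover = 6:45 PM − 5:00 PM = 1 hour 45 minutes.

1 hour 45 minutes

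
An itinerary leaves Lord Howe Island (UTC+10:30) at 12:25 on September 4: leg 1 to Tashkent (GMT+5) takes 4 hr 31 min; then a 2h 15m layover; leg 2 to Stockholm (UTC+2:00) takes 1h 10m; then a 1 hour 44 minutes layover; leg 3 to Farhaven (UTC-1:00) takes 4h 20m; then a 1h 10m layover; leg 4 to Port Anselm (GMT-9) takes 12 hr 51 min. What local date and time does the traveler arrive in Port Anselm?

Convert departure to UTC: 12:25 − 10:30 = 01:55 UTC on Sep 4.
Add 4 hours and 31 minutes leg 1 → 06:26 UTC.
Add 2 hours 15 minutes layover in Tashkent → 08:41 UTC.
Add 1 hour and 10 minutes leg 2 → 09:51 UTC.
Add 1 hour and 44 minutes layover in Stockholm → 11:35 UTC.
Add 4 hours and 20 minutes leg 3 → 15:55 UTC.
Add 1 hour and 10 minutes layover in Farhaven → 17:05 UTC.
Add 12 hours 51 minutes leg 4 → 05:56 UTC (Sep 5).
Port Anselm is UTC−9:00, so local arrival = 05:56 − 9:00 = 20:56 on Sep 4.

20:56 on Sep 4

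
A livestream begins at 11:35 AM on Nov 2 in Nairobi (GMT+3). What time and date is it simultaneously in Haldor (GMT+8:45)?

5:20 PM on November 2

Haldor is 5:45 ahead of Nairobi.
Shift by the zone difference: 11:35 AM + 5:45 = 5:20 PM on Nov 2 in Haldor.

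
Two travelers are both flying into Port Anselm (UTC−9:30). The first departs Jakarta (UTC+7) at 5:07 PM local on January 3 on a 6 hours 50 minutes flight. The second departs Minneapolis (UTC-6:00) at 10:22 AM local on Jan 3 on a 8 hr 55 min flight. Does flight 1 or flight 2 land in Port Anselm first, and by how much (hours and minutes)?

the first, by 8 hours 20 minutes

Flight 1 in UTC: 5:07 PM − 7:00 = 10:07 AM on Jan 3.
+6 hours 50 minutes → arrive 4:57 PM UTC on Jan 3.
Flight 2 in UTC: 10:22 AM + 6:00 = 4:22 PM on Jan 3.
+8 hours and 55 minutes → arrive 1:17 AM UTC on Jan 4.
Flight 1 lands earlier by 8 hours 20 minutes.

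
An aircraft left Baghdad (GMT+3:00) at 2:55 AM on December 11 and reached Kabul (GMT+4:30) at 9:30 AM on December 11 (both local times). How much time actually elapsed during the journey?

5 hours 5 minutes

Departure in UTC: 2:55 AM − 3:00 = 11:55 PM on Dec 10.
Arrival in UTC: 9:30 AM − 4:30 = 5:00 AM on Dec 11.
Elapsed = 5:00 AM − 11:55 PM (+1 day) = 5 hours 5 minutes.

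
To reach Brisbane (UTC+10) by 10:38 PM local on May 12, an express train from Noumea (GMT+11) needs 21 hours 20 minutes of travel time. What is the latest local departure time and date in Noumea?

Target arrival in UTC: 10:38 PM − 10:00 = 12:38 PM on May 12.
Subtract 21 hours and 20 minutes → departure 3:18 PM UTC on May 11.
Noumea is UTC+11:00: 3:18 PM + 11:00 = 2:18 AM on May 12.

2:18 AM on May 12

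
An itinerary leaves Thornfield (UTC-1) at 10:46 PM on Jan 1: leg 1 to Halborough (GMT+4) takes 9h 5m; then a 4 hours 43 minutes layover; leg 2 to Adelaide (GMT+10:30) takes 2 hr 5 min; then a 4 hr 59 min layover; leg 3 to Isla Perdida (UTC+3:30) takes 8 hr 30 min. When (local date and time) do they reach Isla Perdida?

8:38 AM on Jan 3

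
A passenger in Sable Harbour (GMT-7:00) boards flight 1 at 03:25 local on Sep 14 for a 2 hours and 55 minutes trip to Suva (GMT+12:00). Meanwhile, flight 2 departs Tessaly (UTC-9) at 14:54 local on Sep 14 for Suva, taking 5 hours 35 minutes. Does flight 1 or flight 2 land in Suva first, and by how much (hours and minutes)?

the first, by 16 hours 9 minutes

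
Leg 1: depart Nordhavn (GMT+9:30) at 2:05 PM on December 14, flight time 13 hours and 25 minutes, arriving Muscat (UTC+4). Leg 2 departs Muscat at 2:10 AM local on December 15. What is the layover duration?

4 hours 10 minutes

Convert departure to UTC: 2:05 PM − 9:30 = 4:35 AM UTC on Dec 14.
Add 13 hours 25 minutes flight time → 6:00 PM UTC.
Muscat is UTC+4:00, so local arrival = 6:00 PM + 4:00 = 10:00 PM on Dec 14.
Layover = 2:10 AM − 10:00 PM (+1 day) = 4 hours 10 minutes.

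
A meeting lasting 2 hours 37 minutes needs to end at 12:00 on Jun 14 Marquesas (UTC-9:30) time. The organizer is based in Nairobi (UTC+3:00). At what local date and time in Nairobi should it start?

21:53 on June 14

Target end time in UTC: 12:00 + 9:30 = 21:30 on Jun 14.
Subtract 2 hours 37 minutes → start 18:53 UTC on Jun 14.
Nairobi is UTC+3:00: 18:53 + 3:00 = 21:53 on Jun 14.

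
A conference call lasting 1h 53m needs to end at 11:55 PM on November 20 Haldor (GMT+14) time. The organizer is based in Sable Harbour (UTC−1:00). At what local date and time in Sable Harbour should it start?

Target end time in UTC: 11:55 PM − 14:00 = 9:55 AM on Nov 20.
Subtract 1 hour 53 minutes → start 8:02 AM UTC on Nov 20.
Sable Harbour is UTC−1:00: 8:02 AM − 1:00 = 7:02 AM on Nov 20.

7:02 AM on November 20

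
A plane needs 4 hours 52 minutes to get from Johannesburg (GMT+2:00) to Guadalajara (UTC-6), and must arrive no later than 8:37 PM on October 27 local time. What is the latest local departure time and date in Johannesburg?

11:45 PM on Oct 27

Target arrival in UTC: 8:37 PM + 6:00 = 2:37 AM on Oct 28.
Subtract 4 hours and 52 minutes → departure 9:45 PM UTC on Oct 27.
Johannesburg is UTC+2:00: 9:45 PM + 2:00 = 11:45 PM on Oct 27.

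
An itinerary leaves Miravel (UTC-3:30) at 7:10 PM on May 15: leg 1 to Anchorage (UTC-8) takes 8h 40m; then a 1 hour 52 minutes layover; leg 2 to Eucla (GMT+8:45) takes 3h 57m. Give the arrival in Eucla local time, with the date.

Convert departure to UTC: 7:10 PM + 3:30 = 10:40 PM UTC on May 15.
Add 8 hours and 40 minutes leg 1 → 7:20 AM UTC (May 16).
Add 1 hour and 52 minutes layover in Anchorage → 9:12 AM UTC.
Add 3 hours 57 minutes leg 2 → 1:09 PM UTC.
Eucla is UTC+8:45, so local arrival = 1:09 PM + 8:45 = 9:54 PM on May 16.

9:54 PM on May 16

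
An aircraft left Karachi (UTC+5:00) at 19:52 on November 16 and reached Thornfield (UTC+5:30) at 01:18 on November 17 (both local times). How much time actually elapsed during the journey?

Thornfield is 0:30 ahead of Karachi.
Clock-face elapsed time (ignoring zones) is 5 hours 26 minutes.
Actual elapsed = 5 hours 26 minutes − 0:30 = 4 hours 56 minutes.

4 hours 56 minutes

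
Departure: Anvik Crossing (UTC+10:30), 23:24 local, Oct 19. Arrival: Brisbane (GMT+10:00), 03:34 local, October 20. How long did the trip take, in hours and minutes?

4 hours 40 minutes

Departure in UTC: 23:24 − 10:30 = 12:54 on Oct 19.
Arrival in UTC: 03:34 − 10:00 = 17:34 on Oct 19.
Elapsed = 17:34 − 12:54 = 4 hours 40 minutes.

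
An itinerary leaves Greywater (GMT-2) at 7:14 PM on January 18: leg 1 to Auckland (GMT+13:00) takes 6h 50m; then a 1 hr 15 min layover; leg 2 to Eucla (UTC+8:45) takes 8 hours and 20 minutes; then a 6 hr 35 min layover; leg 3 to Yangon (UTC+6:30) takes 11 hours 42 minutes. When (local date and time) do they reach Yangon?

2:26 PM on Jan 20

Convert departure to UTC: 7:14 PM + 2:00 = 9:14 PM UTC on Jan 18.
Add 6 hours 50 minutes leg 1 → 4:04 AM UTC (Jan 19).
Add 1 hour 15 minutes layover in Auckland → 5:19 AM UTC.
Add 8 hours and 20 minutes leg 2 → 1:39 PM UTC.
Add 6 hours 35 minutes layover in Eucla → 8:14 PM UTC.
Add 11 hours 42 minutes leg 3 → 7:56 AM UTC (Jan 20).
Yangon is UTC+6:30, so local arrival = 7:56 AM + 6:30 = 2:26 PM on Jan 20.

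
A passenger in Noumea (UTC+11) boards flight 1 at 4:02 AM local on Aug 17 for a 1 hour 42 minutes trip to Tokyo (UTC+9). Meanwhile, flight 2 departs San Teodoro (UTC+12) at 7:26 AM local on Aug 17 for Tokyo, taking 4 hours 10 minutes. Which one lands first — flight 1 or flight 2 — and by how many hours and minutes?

the first, by 4 hours 52 minutes

Flight 1 in UTC: 4:02 AM − 11:00 = 5:02 PM on Aug 16.
+1 hour 42 minutes → arrive 6:44 PM UTC on Aug 16.
Flight 2 in UTC: 7:26 AM − 12:00 = 7:26 PM on Aug 16.
+4 hours and 10 minutes → arrive 11:36 PM UTC on Aug 16.
Flight 1 lands earlier by 4 hours 52 minutes.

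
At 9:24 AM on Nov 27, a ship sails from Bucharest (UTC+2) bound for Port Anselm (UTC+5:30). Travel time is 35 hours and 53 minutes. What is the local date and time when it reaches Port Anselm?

Convert departure to UTC: 9:24 AM − 2:00 = 7:24 AM UTC on Nov 27.
Add 35 hours and 53 minutes travel time → 7:17 PM UTC (Nov 28).
Port Anselm is UTC+5:30, so local arrival = 7:17 PM + 5:30 = 12:47 AM on Nov 29.

12:47 AM on November 29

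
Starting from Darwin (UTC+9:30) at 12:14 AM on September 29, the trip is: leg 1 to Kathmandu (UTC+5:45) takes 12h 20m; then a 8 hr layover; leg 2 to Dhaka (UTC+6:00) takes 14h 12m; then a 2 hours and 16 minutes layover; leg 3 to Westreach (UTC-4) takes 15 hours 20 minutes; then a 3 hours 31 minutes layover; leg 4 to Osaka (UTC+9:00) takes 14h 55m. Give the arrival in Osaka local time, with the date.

Convert departure to UTC: 12:14 AM − 9:30 = 2:44 PM UTC on Sep 28.
Add 12 hours and 20 minutes leg 1 → 3:04 AM UTC (Sep 29).
Add 8 hours layover in Kathmandu → 11:04 AM UTC.
Add 14 hours and 12 minutes leg 2 → 1:16 AM UTC (Sep 30).
Add 2 hours 16 minutes layover in Dhaka → 3:32 AM UTC.
Add 15 hours 20 minutes leg 3 → 6:52 PM UTC.
Add 3 hours and 31 minutes layover in Westreach → 10:23 PM UTC.
Add 14 hours and 55 minutes leg 4 → 1:18 PM UTC (Oct 1).
Osaka is UTC+9:00, so local arrival = 1:18 PM + 9:00 = 10:18 PM on Oct 1.

10:18 PM on October 1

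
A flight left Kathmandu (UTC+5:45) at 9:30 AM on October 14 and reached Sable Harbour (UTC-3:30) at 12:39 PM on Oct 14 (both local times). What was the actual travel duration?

12 hours 24 minutes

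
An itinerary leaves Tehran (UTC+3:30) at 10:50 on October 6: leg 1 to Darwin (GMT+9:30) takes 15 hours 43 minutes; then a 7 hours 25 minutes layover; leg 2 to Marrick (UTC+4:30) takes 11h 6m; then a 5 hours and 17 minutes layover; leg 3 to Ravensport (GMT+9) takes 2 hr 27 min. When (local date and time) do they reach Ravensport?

10:18 on October 8

Convert departure to UTC: 10:50 − 3:30 = 07:20 UTC on Oct 6.
Add 15 hours and 43 minutes leg 1 → 23:03 UTC.
Add 7 hours 25 minutes layover in Darwin → 06:28 UTC (Oct 7).
Add 11 hours and 6 minutes leg 2 → 17:34 UTC.
Add 5 hours and 17 minutes layover in Marrick → 22:51 UTC.
Add 2 hours 27 minutes leg 3 → 01:18 UTC (Oct 8).
Ravensport is UTC+9:00, so local arrival = 01:18 + 9:00 = 10:18 on Oct 8.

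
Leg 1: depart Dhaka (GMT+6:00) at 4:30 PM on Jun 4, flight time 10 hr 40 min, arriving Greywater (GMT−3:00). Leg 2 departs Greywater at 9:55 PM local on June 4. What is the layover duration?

Convert departure to UTC: 4:30 PM − 6:00 = 10:30 AM UTC on Jun 4.
Add 10 hours and 40 minutes flight time → 9:10 PM UTC.
Greywater is UTC−3:00, so local arrival = 9:10 PM − 3:00 = 6:10 PM on Jun 4.
Layover = 9:55 PM − 6:10 PM = 3 hours 45 minutes.

3 hours 45 minutes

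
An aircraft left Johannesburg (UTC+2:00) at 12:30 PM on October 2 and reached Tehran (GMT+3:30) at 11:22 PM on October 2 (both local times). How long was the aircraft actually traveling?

Departure in UTC: 12:30 PM − 2:00 = 10:30 AM on Oct 2.
Arrival in UTC: 11:22 PM − 3:30 = 7:52 PM on Oct 2.
Elapsed = 7:52 PM − 10:30 AM = 9 hours 22 minutes.

9 hours 22 minutes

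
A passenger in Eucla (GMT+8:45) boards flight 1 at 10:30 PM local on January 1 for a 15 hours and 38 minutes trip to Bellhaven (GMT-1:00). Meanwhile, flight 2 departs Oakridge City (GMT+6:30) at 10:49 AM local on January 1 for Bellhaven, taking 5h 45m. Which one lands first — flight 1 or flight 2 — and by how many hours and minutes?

Flight 1 in UTC: 10:30 PM − 8:45 = 1:45 PM on Jan 1.
+15 hours 38 minutes → arrive 5:23 AM UTC on Jan 2.
Flight 2 in UTC: 10:49 AM − 6:30 = 4:19 AM on Jan 1.
+5 hours 45 minutes → arrive 10:04 AM UTC on Jan 1.
Flight 2 lands earlier by 19 hours 19 minutes.

the second, by 19 hours 19 minutes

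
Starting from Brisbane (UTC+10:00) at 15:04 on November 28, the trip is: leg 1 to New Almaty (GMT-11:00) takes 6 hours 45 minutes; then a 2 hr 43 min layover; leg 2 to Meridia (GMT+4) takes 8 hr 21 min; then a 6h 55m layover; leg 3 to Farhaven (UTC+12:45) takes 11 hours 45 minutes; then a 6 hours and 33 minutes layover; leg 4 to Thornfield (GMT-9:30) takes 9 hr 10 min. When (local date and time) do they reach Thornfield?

23:46 on November 29

Convert departure to UTC: 15:04 − 10:00 = 05:04 UTC on Nov 28.
Add 6 hours and 45 minutes leg 1 → 11:49 UTC.
Add 2 hours 43 minutes layover in New Almaty → 14:32 UTC.
Add 8 hours and 21 minutes leg 2 → 22:53 UTC.
Add 6 hours 55 minutes layover in Meridia → 05:48 UTC (Nov 29).
Add 11 hours and 45 minutes leg 3 → 17:33 UTC.
Add 6 hours and 33 minutes layover in Farhaven → 00:06 UTC (Nov 30).
Add 9 hours and 10 minutes leg 4 → 09:16 UTC.
Thornfield is UTC−9:30, so local arrival = 09:16 − 9:30 = 23:46 on Nov 29.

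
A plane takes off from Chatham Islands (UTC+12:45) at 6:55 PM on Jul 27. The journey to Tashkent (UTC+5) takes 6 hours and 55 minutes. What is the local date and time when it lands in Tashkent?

6:05 PM on July 27

Convert departure to UTC: 6:55 PM − 12:45 = 6:10 AM UTC on Jul 27.
Add 6 hours 55 minutes travel time → 1:05 PM UTC.
Tashkent is UTC+5:00, so local arrival = 1:05 PM + 5:00 = 6:05 PM on Jul 27.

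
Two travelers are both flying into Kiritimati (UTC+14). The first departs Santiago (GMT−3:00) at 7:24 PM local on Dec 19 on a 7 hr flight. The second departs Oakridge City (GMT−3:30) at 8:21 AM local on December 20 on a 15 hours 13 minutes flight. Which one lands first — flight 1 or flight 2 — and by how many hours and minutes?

Flight 1 in UTC: 7:24 PM + 3:00 = 10:24 PM on Dec 19.
+7 hours → arrive 5:24 AM UTC on Dec 20.
Flight 2 in UTC: 8:21 AM + 3:30 = 11:51 AM on Dec 20.
+15 hours 13 minutes → arrive 3:04 AM UTC on Dec 21.
Flight 1 lands earlier by 21 hours 40 minutes.

the first, by 21 hours 40 minutes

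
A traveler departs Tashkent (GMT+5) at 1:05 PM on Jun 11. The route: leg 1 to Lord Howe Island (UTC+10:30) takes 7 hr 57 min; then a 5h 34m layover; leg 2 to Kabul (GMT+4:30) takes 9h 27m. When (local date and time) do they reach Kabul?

11:33 AM on Jun 12

Convert departure to UTC: 1:05 PM − 5:00 = 8:05 AM UTC on Jun 11.
Add 7 hours and 57 minutes leg 1 → 4:02 PM UTC.
Add 5 hours and 34 minutes layover in Lord Howe Island → 9:36 PM UTC.
Add 9 hours and 27 minutes leg 2 → 7:03 AM UTC (Jun 12).
Kabul is UTC+4:30, so local arrival = 7:03 AM + 4:30 = 11:33 AM on Jun 12.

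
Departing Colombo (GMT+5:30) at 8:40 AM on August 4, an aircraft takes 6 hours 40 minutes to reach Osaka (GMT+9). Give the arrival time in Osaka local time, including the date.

6:50 PM on August 4

Convert departure to UTC: 8:40 AM − 5:30 = 3:10 AM UTC on Aug 4.
Add 6 hours 40 minutes travel time → 9:50 AM UTC.
Osaka is UTC+9:00, so local arrival = 9:50 AM + 9:00 = 6:50 PM on Aug 4.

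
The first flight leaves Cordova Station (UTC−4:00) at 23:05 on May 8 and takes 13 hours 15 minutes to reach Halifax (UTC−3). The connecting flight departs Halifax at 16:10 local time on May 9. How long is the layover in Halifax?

Convert departure to UTC: 23:05 + 4:00 = 03:05 UTC on May 9.
Add 13 hours 15 minutes flight time → 16:20 UTC.
Halifax is UTC−3:00, so local arrival = 16:20 − 3:00 = 13:20 on May 9.
Layover = 16:10 − 13:20 = 2 hours 50 minutes.

2 hours 50 minutes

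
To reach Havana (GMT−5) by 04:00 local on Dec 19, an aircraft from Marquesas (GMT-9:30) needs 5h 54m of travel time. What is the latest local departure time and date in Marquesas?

Target arrival in UTC: 04:00 + 5:00 = 09:00 on Dec 19.
Subtract 5 hours 54 minutes → departure 03:06 UTC on Dec 19.
Marquesas is UTC−9:30: 03:06 − 9:30 = 17:36 on Dec 18.

17:36 on Dec 18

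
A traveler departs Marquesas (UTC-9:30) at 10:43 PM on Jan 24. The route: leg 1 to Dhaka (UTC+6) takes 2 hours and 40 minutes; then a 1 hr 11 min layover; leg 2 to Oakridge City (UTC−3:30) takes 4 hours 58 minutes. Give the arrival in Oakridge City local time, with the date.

Convert departure to UTC: 10:43 PM + 9:30 = 8:13 AM UTC on Jan 25.
Add 2 hours and 40 minutes leg 1 → 10:53 AM UTC.
Add 1 hour and 11 minutes layover in Dhaka → 12:04 PM UTC.
Add 4 hours 58 minutes leg 2 → 5:02 PM UTC.
Oakridge City is UTC−3:30, so local arrival = 5:02 PM − 3:30 = 1:32 PM on Jan 25.

1:32 PM on Jan 25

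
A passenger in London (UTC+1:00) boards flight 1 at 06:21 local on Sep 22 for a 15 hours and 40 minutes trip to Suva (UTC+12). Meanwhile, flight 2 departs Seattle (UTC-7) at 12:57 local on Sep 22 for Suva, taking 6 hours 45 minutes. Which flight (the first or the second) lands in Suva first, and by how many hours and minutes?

Flight 1 in UTC: 06:21 − 1:00 = 05:21 on Sep 22.
+15 hours and 40 minutes → arrive 21:01 UTC on Sep 22.
Flight 2 in UTC: 12:57 + 7:00 = 19:57 on Sep 22.
+6 hours 45 minutes → arrive 02:42 UTC on Sep 23.
Flight 1 lands earlier by 5 hours 41 minutes.

the first, by 5 hours 41 minutes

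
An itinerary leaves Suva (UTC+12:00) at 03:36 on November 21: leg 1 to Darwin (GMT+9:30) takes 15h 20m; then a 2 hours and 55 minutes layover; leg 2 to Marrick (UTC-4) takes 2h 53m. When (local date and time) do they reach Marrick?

Convert departure to UTC: 03:36 − 12:00 = 15:36 UTC on Nov 20.
Add 15 hours 20 minutes leg 1 → 06:56 UTC (Nov 21).
Add 2 hours and 55 minutes layover in Darwin → 09:51 UTC.
Add 2 hours 53 minutes leg 2 → 12:44 UTC.
Marrick is UTC−4:00, so local arrival = 12:44 − 4:00 = 08:44 on Nov 21.

08:44 on Nov 21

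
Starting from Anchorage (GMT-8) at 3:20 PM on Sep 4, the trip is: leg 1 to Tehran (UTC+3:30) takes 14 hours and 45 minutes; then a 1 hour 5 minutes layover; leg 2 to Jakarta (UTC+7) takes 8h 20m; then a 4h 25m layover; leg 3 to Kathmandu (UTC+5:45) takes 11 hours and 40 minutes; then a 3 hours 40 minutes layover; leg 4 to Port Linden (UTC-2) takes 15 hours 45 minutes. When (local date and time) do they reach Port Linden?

Convert departure to UTC: 3:20 PM + 8:00 = 11:20 PM UTC on Sep 4.
Add 14 hours and 45 minutes leg 1 → 2:05 PM UTC (Sep 5).
Add 1 hour and 5 minutes layover in Tehran → 3:10 PM UTC.
Add 8 hours 20 minutes leg 2 → 11:30 PM UTC.
Add 4 hours 25 minutes layover in Jakarta → 3:55 AM UTC (Sep 6).
Add 11 hours and 40 minutes leg 3 → 3:35 PM UTC.
Add 3 hours 40 minutes layover in Kathmandu → 7:15 PM UTC.
Add 15 hours 45 minutes leg 4 → 11:00 AM UTC (Sep 7).
Port Linden is UTC−2:00, so local arrival = 11:00 AM − 2:00 = 9:00 AM on Sep 7.

9:00 AM on Sep 7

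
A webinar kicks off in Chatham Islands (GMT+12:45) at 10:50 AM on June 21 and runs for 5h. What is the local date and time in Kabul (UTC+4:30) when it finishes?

7:35 AM on June 21

Kabul is 8:15 behind Chatham Islands.
After 5 hours it is 3:50 PM in Chatham Islands.
Shift by the zone difference: 3:50 PM − 8:15 = 7:35 AM on Jun 21 in Kabul.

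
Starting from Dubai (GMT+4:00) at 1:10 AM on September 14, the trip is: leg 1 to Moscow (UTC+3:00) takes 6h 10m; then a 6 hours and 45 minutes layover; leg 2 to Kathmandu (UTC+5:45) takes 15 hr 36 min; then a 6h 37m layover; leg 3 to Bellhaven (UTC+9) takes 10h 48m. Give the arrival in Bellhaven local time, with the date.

4:06 AM on September 16

Convert departure to UTC: 1:10 AM − 4:00 = 9:10 PM UTC on Sep 13.
Add 6 hours and 10 minutes leg 1 → 3:20 AM UTC (Sep 14).
Add 6 hours and 45 minutes layover in Moscow → 10:05 AM UTC.
Add 15 hours and 36 minutes leg 2 → 1:41 AM UTC (Sep 15).
Add 6 hours 37 minutes layover in Kathmandu → 8:18 AM UTC.
Add 10 hours 48 minutes leg 3 → 7:06 PM UTC.
Bellhaven is UTC+9:00, so local arrival = 7:06 PM + 9:00 = 4:06 AM on Sep 16.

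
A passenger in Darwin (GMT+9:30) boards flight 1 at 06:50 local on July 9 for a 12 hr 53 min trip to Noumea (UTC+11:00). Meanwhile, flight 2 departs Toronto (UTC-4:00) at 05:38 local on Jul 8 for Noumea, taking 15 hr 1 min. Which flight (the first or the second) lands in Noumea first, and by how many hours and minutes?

the second, by 9 hours 34 minutes

Flight 1 in UTC: 06:50 − 9:30 = 21:20 on Jul 8.
+12 hours 53 minutes → arrive 10:13 UTC on Jul 9.
Flight 2 in UTC: 05:38 + 4:00 = 09:38 on Jul 8.
+15 hours 1 minute → arrive 00:39 UTC on Jul 9.
Flight 2 lands earlier by 9 hours 34 minutes.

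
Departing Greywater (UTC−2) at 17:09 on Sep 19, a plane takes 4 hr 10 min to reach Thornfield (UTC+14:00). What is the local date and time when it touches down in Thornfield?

13:19 on September 20

Convert departure to UTC: 17:09 + 2:00 = 19:09 UTC on Sep 19.
Add 4 hours and 10 minutes travel time → 23:19 UTC.
Thornfield is UTC+14:00, so local arrival = 23:19 + 14:00 = 13:19 on Sep 20.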